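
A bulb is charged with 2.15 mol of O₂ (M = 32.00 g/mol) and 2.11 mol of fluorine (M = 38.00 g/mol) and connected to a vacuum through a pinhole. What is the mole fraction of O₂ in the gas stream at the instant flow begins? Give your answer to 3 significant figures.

Effusion rate of each component ∝ n_i/√M_i (partial pressure × 1/√M).
x_O₂(eff) = (n_O₂/√M_O₂) / (n_O₂/√M_O₂ + n_F₂/√M_F₂)
= (2.15/√32.00) / (2.15/√32.00 + 2.11/√38.00) = 0.3801/(0.3801 + 0.3423) = 0.526.

0.526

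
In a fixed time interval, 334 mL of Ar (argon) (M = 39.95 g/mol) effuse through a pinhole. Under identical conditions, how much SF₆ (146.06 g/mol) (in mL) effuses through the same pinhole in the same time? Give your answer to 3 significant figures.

By Graham's law, rate_SF₆/rate_Ar = √(M_Ar/M_SF₆) = √(39.95/146.06) = √0.2735 = 0.5230.
So the volume for SF₆ is 334 × 0.5230 = 175 mL.

175 mL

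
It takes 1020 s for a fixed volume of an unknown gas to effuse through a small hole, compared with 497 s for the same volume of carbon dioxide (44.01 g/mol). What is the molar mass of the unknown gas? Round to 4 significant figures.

185.4 g/mol

Using Graham's law: t_X/t_CO₂ = √(M_X/M_CO₂).
1020/497 = 2.052 = √(M_X/44.01)
M_X = 44.01 × 2.052² = 44.01 × 4.212 = 185.4 g/mol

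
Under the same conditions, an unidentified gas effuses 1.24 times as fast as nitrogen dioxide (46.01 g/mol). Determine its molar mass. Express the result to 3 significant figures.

Using Graham's law: rate_X/rate_NO₂ = √(M_NO₂/M_X).
1.24 = √(46.01/M_X)
M_X = 46.01 / 1.24² = 46.01 / 1.538 = 29.9 g/mol

29.9 g/mol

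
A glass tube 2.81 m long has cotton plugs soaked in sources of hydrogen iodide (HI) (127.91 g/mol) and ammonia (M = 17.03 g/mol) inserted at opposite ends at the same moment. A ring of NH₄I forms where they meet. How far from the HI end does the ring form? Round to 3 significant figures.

The fronts meet when d_HI + d_NH₃ = L with d_HI/d_NH₃ = √(M_NH₃/M_HI) (Graham's law). Here √(M_NH₃/M_HI) = √(17.03/127.91) = 0.3649.
With d_HI + d_NH₃ = 2.81 m, d_NH₃ = 2.81/(1 + 0.3649) = 2.059 m.
d_HI = 2.81 − 2.059 = 0.751 m.

0.751 m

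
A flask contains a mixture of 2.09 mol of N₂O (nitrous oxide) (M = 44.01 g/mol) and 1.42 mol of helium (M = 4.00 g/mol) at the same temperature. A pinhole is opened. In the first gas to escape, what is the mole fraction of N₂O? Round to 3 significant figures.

0.307

Each component's effusion rate ∝ (its partial pressure)·(1/√M) ∝ n_i/√M_i.
So x_N₂O in the escaping gas = (n_N₂O/√M_N₂O) / Σ(n_i/√M_i)
= (2.09/√44.01) / (2.09/√44.01 + 1.42/√4.00) = 0.3150/(0.3150 + 0.7100) = 0.307.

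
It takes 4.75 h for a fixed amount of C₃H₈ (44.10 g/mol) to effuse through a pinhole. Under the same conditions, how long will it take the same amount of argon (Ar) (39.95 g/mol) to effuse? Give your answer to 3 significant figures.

4.52 h

Graham's law gives t_Ar/t_C₃H₈ = √(M_Ar/M_C₃H₈) = √(39.95/44.10) = √0.9059 = 0.9518.
So the time for Ar is 4.75 × 0.9518 = 4.52 h.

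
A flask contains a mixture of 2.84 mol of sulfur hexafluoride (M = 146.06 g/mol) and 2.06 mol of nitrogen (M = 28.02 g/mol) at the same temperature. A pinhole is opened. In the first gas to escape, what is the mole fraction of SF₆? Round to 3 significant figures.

0.376

Each component's effusion rate ∝ (its partial pressure)·(1/√M) ∝ n_i/√M_i.
x_SF₆(eff) = (n_SF₆/√M_SF₆) / (n_SF₆/√M_SF₆ + n_N₂/√M_N₂)
= (2.84/√146.06) / (2.84/√146.06 + 2.06/√28.02) = 0.2350/(0.2350 + 0.3892) = 0.376.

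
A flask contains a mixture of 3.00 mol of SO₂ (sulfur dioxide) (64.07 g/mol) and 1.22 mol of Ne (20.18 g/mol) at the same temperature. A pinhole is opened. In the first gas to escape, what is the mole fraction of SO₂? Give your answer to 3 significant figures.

0.580

Effusion rate of each component ∝ n_i/√M_i (partial pressure × 1/√M).
So x_SO₂ in the escaping gas = (n_SO₂/√M_SO₂) / Σ(n_i/√M_i)
= (3.00/√64.07) / (3.00/√64.07 + 1.22/√20.18) = 0.3748/(0.3748 + 0.2716) = 0.580.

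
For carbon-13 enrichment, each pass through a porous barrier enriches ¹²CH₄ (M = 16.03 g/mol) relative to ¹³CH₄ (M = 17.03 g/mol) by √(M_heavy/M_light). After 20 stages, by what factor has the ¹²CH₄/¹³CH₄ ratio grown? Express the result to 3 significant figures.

1.83

Each stage multiplies the ratio by α = √(17.03/16.03), so after 20 stages the overall factor is α^20 = (17.03/16.03)^(20/2).
= 1.06238^10 = 1.83.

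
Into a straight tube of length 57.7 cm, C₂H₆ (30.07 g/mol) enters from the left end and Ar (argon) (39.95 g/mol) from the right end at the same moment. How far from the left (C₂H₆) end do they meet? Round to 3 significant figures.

Distances travelled in equal time are proportional to diffusion rates, so d_C₂H₆/d_Ar = √(M_Ar/M_C₂H₆) = √(39.95/30.07) = 1.153.
With d_C₂H₆ + d_Ar = 57.7 cm, d_Ar = 57.7/(1 + 1.153) = 26.80 cm.
d_C₂H₆ = 57.7 − 26.80 = 30.9 cm.

30.9 cm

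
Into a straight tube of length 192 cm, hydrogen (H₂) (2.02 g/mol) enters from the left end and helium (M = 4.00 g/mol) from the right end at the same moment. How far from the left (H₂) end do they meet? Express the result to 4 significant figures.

112.2 cm

Graham's law gives d_H₂/d_He = rate_H₂/rate_He = √(M_He/M_H₂) = √(4.00/2.02) = 1.407.
With d_H₂ + d_He = 192 cm, d_He = 192/(1 + 1.407) = 79.76 cm.
d_H₂ = 192 − 79.76 = 112.2 cm.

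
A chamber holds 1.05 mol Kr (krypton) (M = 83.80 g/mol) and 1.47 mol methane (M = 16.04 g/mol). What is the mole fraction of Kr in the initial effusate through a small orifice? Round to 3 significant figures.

0.238

Rate_i ∝ x_i/√M_i (Graham's law weighted by mole fraction), so the effusate composition follows n_i/√M_i.
So x_Kr in the escaping gas = (n_Kr/√M_Kr) / Σ(n_i/√M_i)
= (1.05/√83.80) / (1.05/√83.80 + 1.47/√16.04) = 0.1147/(0.1147 + 0.3670) = 0.238.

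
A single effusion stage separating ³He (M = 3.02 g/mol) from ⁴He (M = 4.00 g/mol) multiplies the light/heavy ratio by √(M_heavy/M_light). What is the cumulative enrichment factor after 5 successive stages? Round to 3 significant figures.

2.02

After 5 stages the ratio has grown by (√(4.00/3.02))^5 = (4.00/3.02)^(5/2).
= 1.32450^(5/2) = 2.02.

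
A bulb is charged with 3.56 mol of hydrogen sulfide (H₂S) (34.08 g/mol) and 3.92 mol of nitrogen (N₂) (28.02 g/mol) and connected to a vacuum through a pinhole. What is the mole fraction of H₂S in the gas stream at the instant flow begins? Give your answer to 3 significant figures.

The effusion rate of species i is ∝ p_i/√M_i ∝ n_i/√M_i.
So x_H₂S in the escaping gas = (n_H₂S/√M_H₂S) / Σ(n_i/√M_i)
= (3.56/√34.08) / (3.56/√34.08 + 3.92/√28.02) = 0.6098/(0.6098 + 0.7405) = 0.452.

0.452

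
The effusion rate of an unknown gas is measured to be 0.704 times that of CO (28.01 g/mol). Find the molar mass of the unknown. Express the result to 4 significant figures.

56.52 g/mol

By Graham's law, rate_X/rate_CO = √(M_CO/M_X).
0.704 = √(28.01/M_X)
M_X = 28.01 / 0.704² = 28.01 / 0.4956 = 56.52 g/mol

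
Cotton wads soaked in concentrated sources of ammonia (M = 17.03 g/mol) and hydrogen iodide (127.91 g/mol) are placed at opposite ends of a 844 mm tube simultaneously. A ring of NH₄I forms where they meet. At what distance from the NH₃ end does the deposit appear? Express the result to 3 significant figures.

The fronts meet when d_NH₃ + d_HI = L with d_NH₃/d_HI = √(M_HI/M_NH₃) (Graham's law). Here √(M_HI/M_NH₃) = √(127.91/17.03) = 2.741.
With d_NH₃ + d_HI = 844 mm, d_HI = 844/(1 + 2.741) = 225.6 mm.
d_NH₃ = 844 − 225.6 = 618 mm.

618 mm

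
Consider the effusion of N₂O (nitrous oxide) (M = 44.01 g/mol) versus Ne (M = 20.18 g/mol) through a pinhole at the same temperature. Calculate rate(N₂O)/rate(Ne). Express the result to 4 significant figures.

0.6772

Since effusion rate ∝ 1/√M, rate_N₂O/rate_Ne = √(M_Ne/M_N₂O) = √(20.18/44.01) = √0.4585 = 0.6772.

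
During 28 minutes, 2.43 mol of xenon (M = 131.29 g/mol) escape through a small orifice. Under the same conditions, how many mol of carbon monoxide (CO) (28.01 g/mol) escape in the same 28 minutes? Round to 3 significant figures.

5.26 mol

Using Graham's law: rate_CO/rate_Xe = √(M_Xe/M_CO) = √(131.29/28.01) = √4.687 = 2.165.
So the amount for CO is 2.43 × 2.165 = 5.26 mol.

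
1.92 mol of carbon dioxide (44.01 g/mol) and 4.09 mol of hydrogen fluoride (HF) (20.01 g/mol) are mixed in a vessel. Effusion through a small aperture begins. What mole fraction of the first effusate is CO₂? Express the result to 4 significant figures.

0.2404

Effusion rate of each component ∝ n_i/√M_i (partial pressure × 1/√M).
x_CO₂(eff) = (n_CO₂/√M_CO₂) / (n_CO₂/√M_CO₂ + n_HF/√M_HF)
= (1.92/√44.01) / (1.92/√44.01 + 4.09/√20.01) = 0.2894/(0.2894 + 0.9143) = 0.2404.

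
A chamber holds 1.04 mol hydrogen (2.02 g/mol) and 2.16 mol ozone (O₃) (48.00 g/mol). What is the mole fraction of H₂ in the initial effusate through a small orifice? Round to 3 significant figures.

0.701

Each component's effusion rate ∝ (its partial pressure)·(1/√M) ∝ n_i/√M_i.
Mole fraction of H₂ in the effusate = (n_H₂/√M_H₂) / (n_H₂/√M_H₂ + n_O₃/√M_O₃)
= (1.04/√2.02) / (1.04/√2.02 + 2.16/√48.00) = 0.7317/(0.7317 + 0.3118) = 0.701.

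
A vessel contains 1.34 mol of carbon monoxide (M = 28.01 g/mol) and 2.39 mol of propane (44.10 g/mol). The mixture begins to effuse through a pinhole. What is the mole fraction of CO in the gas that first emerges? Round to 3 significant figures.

The effusion rate of species i is ∝ p_i/√M_i ∝ n_i/√M_i.
x_CO(eff) = (n_CO/√M_CO) / (n_CO/√M_CO + n_C₃H₈/√M_C₃H₈)
= (1.34/√28.01) / (1.34/√28.01 + 2.39/√44.10) = 0.2532/(0.2532 + 0.3599) = 0.413.

0.413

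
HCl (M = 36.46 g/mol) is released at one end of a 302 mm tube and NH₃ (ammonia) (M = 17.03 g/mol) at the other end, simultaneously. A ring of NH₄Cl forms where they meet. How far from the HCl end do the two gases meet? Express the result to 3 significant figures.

In equal time, each gas travels a distance ∝ its rate ∝ 1/√M, so d_HCl/d_NH₃ = √(M_NH₃/M_HCl) = √(17.03/36.46) = 0.6834.
With d_HCl + d_NH₃ = 302 mm, d_NH₃ = 302/(1 + 0.6834) = 179.4 mm.
d_HCl = 302 − 179.4 = 123 mm.

123 mm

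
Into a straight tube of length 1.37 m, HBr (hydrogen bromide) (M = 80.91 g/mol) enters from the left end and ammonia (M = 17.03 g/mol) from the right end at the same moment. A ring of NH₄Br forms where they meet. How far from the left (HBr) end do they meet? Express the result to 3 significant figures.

Distances travelled in equal time are proportional to diffusion rates, so d_HBr/d_NH₃ = √(M_NH₃/M_HBr) = √(17.03/80.91) = 0.4588.
With d_HBr + d_NH₃ = 1.37 m, d_NH₃ = 1.37/(1 + 0.4588) = 0.9391 m.
d_HBr = 1.37 − 0.9391 = 0.431 m.

0.431 m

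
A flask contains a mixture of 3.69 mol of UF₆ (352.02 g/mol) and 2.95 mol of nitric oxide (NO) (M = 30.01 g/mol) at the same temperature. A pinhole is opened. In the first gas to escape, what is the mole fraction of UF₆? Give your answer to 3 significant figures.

Rate_i ∝ x_i/√M_i (Graham's law weighted by mole fraction), so the effusate composition follows n_i/√M_i.
x_UF₆(eff) = (n_UF₆/√M_UF₆) / (n_UF₆/√M_UF₆ + n_NO/√M_NO)
= (3.69/√352.02) / (3.69/√352.02 + 2.95/√30.01) = 0.1967/(0.1967 + 0.5385) = 0.268.

0.268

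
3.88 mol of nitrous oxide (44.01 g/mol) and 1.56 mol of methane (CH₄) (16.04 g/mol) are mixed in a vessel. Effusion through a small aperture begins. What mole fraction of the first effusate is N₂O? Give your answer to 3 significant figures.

Each component's effusion rate ∝ (its partial pressure)·(1/√M) ∝ n_i/√M_i.
So x_N₂O in the escaping gas = (n_N₂O/√M_N₂O) / Σ(n_i/√M_i)
= (3.88/√44.01) / (3.88/√44.01 + 1.56/√16.04) = 0.5849/(0.5849 + 0.3895) = 0.600.

0.600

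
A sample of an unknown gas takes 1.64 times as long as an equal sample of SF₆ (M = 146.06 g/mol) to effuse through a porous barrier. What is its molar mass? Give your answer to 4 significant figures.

From Graham's law, t_X/t_SF₆ = √(M_X/M_SF₆).
1.64 = √(M_X/146.06)
M_X = 146.06 × 1.64² = 146.06 × 2.690 = 392.8 g/mol

392.8 g/mol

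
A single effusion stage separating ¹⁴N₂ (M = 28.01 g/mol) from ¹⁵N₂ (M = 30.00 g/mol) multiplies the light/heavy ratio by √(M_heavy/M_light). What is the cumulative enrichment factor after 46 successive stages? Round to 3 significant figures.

4.85

Each stage multiplies the ratio by α = √(30.00/28.01), so after 46 stages the overall factor is α^46 = (30.00/28.01)^(46/2).
= 1.07105^23 = 4.85.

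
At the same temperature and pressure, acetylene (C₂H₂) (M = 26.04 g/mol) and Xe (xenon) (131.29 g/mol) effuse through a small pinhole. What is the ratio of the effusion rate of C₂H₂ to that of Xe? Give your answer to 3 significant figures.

Using Graham's law: rate_C₂H₂/rate_Xe = √(M_Xe/M_C₂H₂) = √(131.29/26.04) = √5.042 = 2.25.

2.25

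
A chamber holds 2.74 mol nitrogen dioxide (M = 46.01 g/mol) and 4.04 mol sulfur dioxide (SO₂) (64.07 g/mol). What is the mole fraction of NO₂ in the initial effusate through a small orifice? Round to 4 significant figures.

0.4445

Effusion rate of each component ∝ n_i/√M_i (partial pressure × 1/√M).
So x_NO₂ in the escaping gas = (n_NO₂/√M_NO₂) / Σ(n_i/√M_i)
= (2.74/√46.01) / (2.74/√46.01 + 4.04/√64.07) = 0.4039/(0.4039 + 0.5047) = 0.4445.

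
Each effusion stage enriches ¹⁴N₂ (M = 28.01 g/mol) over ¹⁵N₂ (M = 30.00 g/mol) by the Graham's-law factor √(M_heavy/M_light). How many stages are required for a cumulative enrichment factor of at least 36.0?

With α = √(30.00/28.01) per stage, ln α = ½ ln(1.07105) = 0.03432.
Need α^N ≥ 36.0 ⇒ N ≥ ln(36.0) / ln α = 3.584 / 0.03432 = 104.42.
Minimum whole number of stages: N = 105.

105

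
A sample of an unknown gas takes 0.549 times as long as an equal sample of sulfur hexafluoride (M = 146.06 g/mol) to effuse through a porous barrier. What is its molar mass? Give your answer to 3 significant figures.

44.0 g/mol

By Graham's law, t_X/t_SF₆ = √(M_X/M_SF₆).
0.549 = √(M_X/146.06)
M_X = 146.06 × 0.549² = 146.06 × 0.3014 = 44.0 g/mol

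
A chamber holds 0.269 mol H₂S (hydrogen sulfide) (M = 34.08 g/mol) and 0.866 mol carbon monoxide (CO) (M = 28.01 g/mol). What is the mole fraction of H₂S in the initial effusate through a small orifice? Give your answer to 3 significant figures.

The effusion rate of species i is ∝ p_i/√M_i ∝ n_i/√M_i.
So x_H₂S in the escaping gas = (n_H₂S/√M_H₂S) / Σ(n_i/√M_i)
= (0.269/√34.08) / (0.269/√34.08 + 0.866/√28.01) = 0.04608/(0.04608 + 0.1636) = 0.220.

0.220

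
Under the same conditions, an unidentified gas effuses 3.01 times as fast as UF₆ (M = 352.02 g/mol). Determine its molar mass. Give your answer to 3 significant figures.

38.9 g/mol

By Graham's law, rate_X/rate_UF₆ = √(M_UF₆/M_X).
3.01 = √(352.02/M_X)
M_X = 352.02 / 3.01² = 352.02 / 9.060 = 38.9 g/mol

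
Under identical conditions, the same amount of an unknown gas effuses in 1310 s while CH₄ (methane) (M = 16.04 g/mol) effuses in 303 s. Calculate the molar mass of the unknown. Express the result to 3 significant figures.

Graham's law gives t_X/t_CH₄ = √(M_X/M_CH₄).
1310/303 = 4.323 = √(M_X/16.04)
M_X = 16.04 × 4.323² = 16.04 × 18.69 = 300 g/mol

300 g/mol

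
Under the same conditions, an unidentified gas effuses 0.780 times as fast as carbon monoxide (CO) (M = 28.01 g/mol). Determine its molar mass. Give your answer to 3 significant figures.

Graham's law gives rate_X/rate_CO = √(M_CO/M_X).
0.780 = √(28.01/M_X)
M_X = 28.01 / 0.780² = 28.01 / 0.6084 = 46.0 g/mol

46.0 g/mol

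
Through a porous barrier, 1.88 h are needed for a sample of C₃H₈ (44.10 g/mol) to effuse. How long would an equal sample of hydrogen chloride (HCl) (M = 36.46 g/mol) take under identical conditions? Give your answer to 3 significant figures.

From Graham's law, t_HCl/t_C₃H₈ = √(M_HCl/M_C₃H₈) = √(36.46/44.10) = √0.8268 = 0.9093.
So the time for HCl is 1.88 × 0.9093 = 1.71 h.

1.71 h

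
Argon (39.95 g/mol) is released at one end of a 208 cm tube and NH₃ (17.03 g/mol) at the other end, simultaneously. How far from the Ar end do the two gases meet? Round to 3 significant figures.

In equal time, each gas travels a distance ∝ its rate ∝ 1/√M, so d_Ar/d_NH₃ = √(M_NH₃/M_Ar) = √(17.03/39.95) = 0.6529.
With d_Ar + d_NH₃ = 208 cm, d_NH₃ = 208/(1 + 0.6529) = 125.8 cm.
d_Ar = 208 − 125.8 = 82.2 cm.

82.2 cm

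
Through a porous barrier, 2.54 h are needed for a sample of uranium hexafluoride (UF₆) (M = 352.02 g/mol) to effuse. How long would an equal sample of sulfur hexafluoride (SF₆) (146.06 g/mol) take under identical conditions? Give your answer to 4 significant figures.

Graham's law gives t_SF₆/t_UF₆ = √(M_SF₆/M_UF₆) = √(146.06/352.02) = √0.4149 = 0.6441.
So the time for SF₆ is 2.54 × 0.6441 = 1.636 h.

1.636 h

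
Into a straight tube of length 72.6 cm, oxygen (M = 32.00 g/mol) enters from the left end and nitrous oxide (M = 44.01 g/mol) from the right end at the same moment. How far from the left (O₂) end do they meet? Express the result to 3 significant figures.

The fronts meet when d_O₂ + d_N₂O = L with d_O₂/d_N₂O = √(M_N₂O/M_O₂) (Graham's law). Here √(M_N₂O/M_O₂) = √(44.01/32.00) = 1.173.
With d_O₂ + d_N₂O = 72.6 cm, d_N₂O = 72.6/(1 + 1.173) = 33.41 cm.
d_O₂ = 72.6 − 33.41 = 39.2 cm.

39.2 cm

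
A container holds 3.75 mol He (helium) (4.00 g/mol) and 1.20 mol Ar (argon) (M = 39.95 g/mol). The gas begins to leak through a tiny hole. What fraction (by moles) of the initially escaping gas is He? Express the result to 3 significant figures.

Rate_i ∝ x_i/√M_i (Graham's law weighted by mole fraction), so the effusate composition follows n_i/√M_i.
So x_He in the escaping gas = (n_He/√M_He) / Σ(n_i/√M_i)
= (3.75/√4.00) / (3.75/√4.00 + 1.20/√39.95) = 1.875/(1.875 + 0.1899) = 0.908.

0.908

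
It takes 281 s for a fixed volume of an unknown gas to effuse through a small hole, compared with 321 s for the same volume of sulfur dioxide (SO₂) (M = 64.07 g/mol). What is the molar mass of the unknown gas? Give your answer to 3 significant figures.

49.1 g/mol

From Graham's law, t_X/t_SO₂ = √(M_X/M_SO₂).
281/321 = 0.8754 = √(M_X/64.07)
M_X = 64.07 × 0.8754² = 64.07 × 0.7663 = 49.1 g/mol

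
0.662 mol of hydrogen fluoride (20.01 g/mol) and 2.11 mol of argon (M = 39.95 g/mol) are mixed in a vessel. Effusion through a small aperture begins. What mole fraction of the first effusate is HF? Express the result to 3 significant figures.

Effusion rate of each component ∝ n_i/√M_i (partial pressure × 1/√M).
x_HF(eff) = (n_HF/√M_HF) / (n_HF/√M_HF + n_Ar/√M_Ar)
= (0.662/√20.01) / (0.662/√20.01 + 2.11/√39.95) = 0.1480/(0.1480 + 0.3338) = 0.307.

0.307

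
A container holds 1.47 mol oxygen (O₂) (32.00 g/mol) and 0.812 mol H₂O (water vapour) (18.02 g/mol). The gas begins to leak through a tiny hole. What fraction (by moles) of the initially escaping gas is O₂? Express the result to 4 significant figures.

0.5760

Each component's effusion rate ∝ (its partial pressure)·(1/√M) ∝ n_i/√M_i.
x_O₂(eff) = (n_O₂/√M_O₂) / (n_O₂/√M_O₂ + n_H₂O/√M_H₂O)
= (1.47/√32.00) / (1.47/√32.00 + 0.812/√18.02) = 0.2599/(0.2599 + 0.1913) = 0.5760.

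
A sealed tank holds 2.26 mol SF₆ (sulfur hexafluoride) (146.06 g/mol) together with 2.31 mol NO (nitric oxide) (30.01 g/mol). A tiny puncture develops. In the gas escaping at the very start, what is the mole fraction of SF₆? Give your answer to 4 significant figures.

0.3072

Each component's effusion rate ∝ (its partial pressure)·(1/√M) ∝ n_i/√M_i.
Mole fraction of SF₆ in the effusate = (n_SF₆/√M_SF₆) / (n_SF₆/√M_SF₆ + n_NO/√M_NO)
= (2.26/√146.06) / (2.26/√146.06 + 2.31/√30.01) = 0.1870/(0.1870 + 0.4217) = 0.3072.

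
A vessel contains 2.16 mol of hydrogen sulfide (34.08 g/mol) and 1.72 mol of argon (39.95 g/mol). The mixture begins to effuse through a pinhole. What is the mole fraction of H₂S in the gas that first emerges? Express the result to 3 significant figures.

The effusion rate of species i is ∝ p_i/√M_i ∝ n_i/√M_i.
x_H₂S(eff) = (n_H₂S/√M_H₂S) / (n_H₂S/√M_H₂S + n_Ar/√M_Ar)
= (2.16/√34.08) / (2.16/√34.08 + 1.72/√39.95) = 0.3700/(0.3700 + 0.2721) = 0.576.

0.576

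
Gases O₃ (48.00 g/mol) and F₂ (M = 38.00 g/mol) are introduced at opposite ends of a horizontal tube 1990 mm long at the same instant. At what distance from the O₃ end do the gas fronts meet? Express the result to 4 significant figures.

The fronts meet when d_O₃ + d_F₂ = L with d_O₃/d_F₂ = √(M_F₂/M_O₃) (Graham's law). Here √(M_F₂/M_O₃) = √(38.00/48.00) = 0.8898.
With d_O₃ + d_F₂ = 1990 mm, d_F₂ = 1990/(1 + 0.8898) = 1053 mm.
d_O₃ = 1990 − 1053 = 937.0 mm.

937.0 mm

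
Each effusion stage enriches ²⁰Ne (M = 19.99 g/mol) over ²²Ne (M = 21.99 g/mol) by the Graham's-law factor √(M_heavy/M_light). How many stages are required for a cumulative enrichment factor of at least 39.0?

Single-stage factor α = √(21.99/19.99), so ln α = ½ ln(1.10005) = 0.04768.
Need α^N ≥ 39.0 ⇒ N ≥ ln(39.0) / ln α = 3.664 / 0.04768 = 76.84.
Rounding up, N = 77 stages.

77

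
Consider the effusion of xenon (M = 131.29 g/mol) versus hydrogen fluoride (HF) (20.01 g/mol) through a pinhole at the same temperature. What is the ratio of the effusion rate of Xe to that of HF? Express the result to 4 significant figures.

0.3904

By Graham's law, rate_Xe/rate_HF = √(M_HF/M_Xe) = √(20.01/131.29) = √0.1524 = 0.3904.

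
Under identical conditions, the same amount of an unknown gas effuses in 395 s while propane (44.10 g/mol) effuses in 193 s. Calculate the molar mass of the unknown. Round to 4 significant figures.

184.7 g/mol

By Graham's law, t_X/t_C₃H₈ = √(M_X/M_C₃H₈).
395/193 = 2.047 = √(M_X/44.10)
M_X = 44.10 × 2.047² = 44.10 × 4.189 = 184.7 g/mol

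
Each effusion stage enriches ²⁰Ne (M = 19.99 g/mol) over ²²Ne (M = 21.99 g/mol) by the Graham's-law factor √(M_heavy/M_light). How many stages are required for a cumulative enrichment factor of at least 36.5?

76

Single-stage factor α = √(21.99/19.99), so ln α = ½ ln(1.10005) = 0.04768.
Need α^N ≥ 36.5 ⇒ N ≥ ln(36.5) / ln α = 3.597 / 0.04768 = 75.45.
So at least 76 stages are needed.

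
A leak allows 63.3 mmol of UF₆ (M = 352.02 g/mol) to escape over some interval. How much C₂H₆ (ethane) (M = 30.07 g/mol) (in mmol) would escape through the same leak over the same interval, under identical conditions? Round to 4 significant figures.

216.6 mmol

By Graham's law, rate_C₂H₆/rate_UF₆ = √(M_UF₆/M_C₂H₆) = √(352.02/30.07) = √11.71 = 3.422.
So the amount for C₂H₆ is 63.3 × 3.422 = 216.6 mmol.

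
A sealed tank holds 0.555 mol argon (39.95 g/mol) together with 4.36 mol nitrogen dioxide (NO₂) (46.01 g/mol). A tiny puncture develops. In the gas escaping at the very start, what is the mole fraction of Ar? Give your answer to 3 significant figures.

0.120

Each component's effusion rate ∝ (its partial pressure)·(1/√M) ∝ n_i/√M_i.
Mole fraction of Ar in the effusate = (n_Ar/√M_Ar) / (n_Ar/√M_Ar + n_NO₂/√M_NO₂)
= (0.555/√39.95) / (0.555/√39.95 + 4.36/√46.01) = 0.08781/(0.08781 + 0.6428) = 0.120.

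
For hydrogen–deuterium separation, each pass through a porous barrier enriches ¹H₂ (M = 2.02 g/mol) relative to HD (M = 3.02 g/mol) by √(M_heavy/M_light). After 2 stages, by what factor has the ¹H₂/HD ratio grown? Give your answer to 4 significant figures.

After 2 stages the ratio has grown by (√(3.02/2.02))^2 = (3.02/2.02)^(2/2).
= 1.49505^1 = 1.495.

1.495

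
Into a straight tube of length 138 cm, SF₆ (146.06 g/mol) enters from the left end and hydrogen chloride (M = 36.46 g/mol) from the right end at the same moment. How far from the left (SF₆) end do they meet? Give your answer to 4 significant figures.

Graham's law gives d_SF₆/d_HCl = rate_SF₆/rate_HCl = √(M_HCl/M_SF₆) = √(36.46/146.06) = 0.4996.
With d_SF₆ + d_HCl = 138 cm, d_HCl = 138/(1 + 0.4996) = 92.02 cm.
d_SF₆ = 138 − 92.02 = 45.98 cm.

45.98 cm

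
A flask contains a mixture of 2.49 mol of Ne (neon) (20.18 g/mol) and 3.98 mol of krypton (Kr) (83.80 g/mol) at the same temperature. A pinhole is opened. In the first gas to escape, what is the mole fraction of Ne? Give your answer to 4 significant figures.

Rate_i ∝ x_i/√M_i (Graham's law weighted by mole fraction), so the effusate composition follows n_i/√M_i.
x_Ne(eff) = (n_Ne/√M_Ne) / (n_Ne/√M_Ne + n_Kr/√M_Kr)
= (2.49/√20.18) / (2.49/√20.18 + 3.98/√83.80) = 0.5543/(0.5543 + 0.4348) = 0.5604.

0.5604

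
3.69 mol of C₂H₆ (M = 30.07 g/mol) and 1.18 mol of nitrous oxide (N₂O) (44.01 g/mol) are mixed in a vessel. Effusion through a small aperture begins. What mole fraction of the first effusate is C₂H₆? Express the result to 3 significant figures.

0.791

Effusion rate of each component ∝ n_i/√M_i (partial pressure × 1/√M).
So x_C₂H₆ in the escaping gas = (n_C₂H₆/√M_C₂H₆) / Σ(n_i/√M_i)
= (3.69/√30.07) / (3.69/√30.07 + 1.18/√44.01) = 0.6729/(0.6729 + 0.1779) = 0.791.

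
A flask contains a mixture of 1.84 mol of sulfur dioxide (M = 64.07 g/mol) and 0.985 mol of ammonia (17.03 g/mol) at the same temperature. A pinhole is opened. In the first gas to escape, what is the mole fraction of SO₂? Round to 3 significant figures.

0.491

The effusion rate of species i is ∝ p_i/√M_i ∝ n_i/√M_i.
Mole fraction of SO₂ in the effusate = (n_SO₂/√M_SO₂) / (n_SO₂/√M_SO₂ + n_NH₃/√M_NH₃)
= (1.84/√64.07) / (1.84/√64.07 + 0.985/√17.03) = 0.2299/(0.2299 + 0.2387) = 0.491.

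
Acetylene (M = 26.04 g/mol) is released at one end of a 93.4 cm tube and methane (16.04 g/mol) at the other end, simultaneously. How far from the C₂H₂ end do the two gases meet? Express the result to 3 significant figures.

41.1 cm

Graham's law gives d_C₂H₂/d_CH₄ = rate_C₂H₂/rate_CH₄ = √(M_CH₄/M_C₂H₂) = √(16.04/26.04) = 0.7848.
With d_C₂H₂ + d_CH₄ = 93.4 cm, d_CH₄ = 93.4/(1 + 0.7848) = 52.33 cm.
d_C₂H₂ = 93.4 − 52.33 = 41.1 cm.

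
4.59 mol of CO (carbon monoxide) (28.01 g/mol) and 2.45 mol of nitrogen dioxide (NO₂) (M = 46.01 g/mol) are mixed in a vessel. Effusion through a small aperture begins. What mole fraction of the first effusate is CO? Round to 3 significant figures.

0.706

Each component's effusion rate ∝ (its partial pressure)·(1/√M) ∝ n_i/√M_i.
Mole fraction of CO in the effusate = (n_CO/√M_CO) / (n_CO/√M_CO + n_NO₂/√M_NO₂)
= (4.59/√28.01) / (4.59/√28.01 + 2.45/√46.01) = 0.8673/(0.8673 + 0.3612) = 0.706.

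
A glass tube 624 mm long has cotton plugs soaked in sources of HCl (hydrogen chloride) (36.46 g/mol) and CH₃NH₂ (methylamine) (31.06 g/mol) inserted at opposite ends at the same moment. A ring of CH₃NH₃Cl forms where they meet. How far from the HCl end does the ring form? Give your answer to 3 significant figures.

Distances travelled in equal time are proportional to diffusion rates, so d_HCl/d_CH₃NH₂ = √(M_CH₃NH₂/M_HCl) = √(31.06/36.46) = 0.9230.
With d_HCl + d_CH₃NH₂ = 624 mm, d_CH₃NH₂ = 624/(1 + 0.9230) = 324.5 mm.
d_HCl = 624 − 324.5 = 300 mm.

300 mm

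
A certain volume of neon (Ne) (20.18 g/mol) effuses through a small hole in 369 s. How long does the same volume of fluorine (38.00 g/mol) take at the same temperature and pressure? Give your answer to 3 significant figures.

Graham's law gives t_F₂/t_Ne = √(M_F₂/M_Ne) = √(38.00/20.18) = √1.883 = 1.372.
So the time for F₂ is 369 × 1.372 = 506 s.

506 s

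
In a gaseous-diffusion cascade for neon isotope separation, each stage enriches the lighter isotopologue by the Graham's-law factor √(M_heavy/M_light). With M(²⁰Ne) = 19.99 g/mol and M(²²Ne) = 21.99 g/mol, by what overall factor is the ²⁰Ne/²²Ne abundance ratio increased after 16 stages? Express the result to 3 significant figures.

After 16 stages the ratio has grown by (√(21.99/19.99))^16 = (21.99/19.99)^(16/2).
= 1.10005^8 = 2.14.

2.14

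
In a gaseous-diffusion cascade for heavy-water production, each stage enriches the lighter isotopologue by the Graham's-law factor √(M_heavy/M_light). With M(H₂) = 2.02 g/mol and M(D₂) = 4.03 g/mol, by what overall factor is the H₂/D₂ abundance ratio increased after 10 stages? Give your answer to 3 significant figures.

31.6

Each stage multiplies the ratio by α = √(4.03/2.02), so after 10 stages the overall factor is α^10 = (4.03/2.02)^(10/2).
= 1.99505^5 = 31.6.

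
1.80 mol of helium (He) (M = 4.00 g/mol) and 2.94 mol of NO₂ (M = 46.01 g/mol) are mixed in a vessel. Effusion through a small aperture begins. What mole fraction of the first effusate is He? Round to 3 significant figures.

The effusion rate of species i is ∝ p_i/√M_i ∝ n_i/√M_i.
x_He(eff) = (n_He/√M_He) / (n_He/√M_He + n_NO₂/√M_NO₂)
= (1.80/√4.00) / (1.80/√4.00 + 2.94/√46.01) = 0.9000/(0.9000 + 0.4334) = 0.675.

0.675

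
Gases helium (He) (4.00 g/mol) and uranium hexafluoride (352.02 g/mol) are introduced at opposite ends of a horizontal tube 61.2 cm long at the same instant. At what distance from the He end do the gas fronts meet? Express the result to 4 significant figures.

The fronts meet when d_He + d_UF₆ = L with d_He/d_UF₆ = √(M_UF₆/M_He) (Graham's law). Here √(M_UF₆/M_He) = √(352.02/4.00) = 9.381.
With d_He + d_UF₆ = 61.2 cm, d_UF₆ = 61.2/(1 + 9.381) = 5.895 cm.
d_He = 61.2 − 5.895 = 55.30 cm.

55.30 cm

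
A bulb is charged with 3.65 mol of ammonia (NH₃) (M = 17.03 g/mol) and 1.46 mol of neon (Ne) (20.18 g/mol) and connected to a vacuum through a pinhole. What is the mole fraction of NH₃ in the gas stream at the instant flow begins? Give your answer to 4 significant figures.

0.7313

Rate_i ∝ x_i/√M_i (Graham's law weighted by mole fraction), so the effusate composition follows n_i/√M_i.
Mole fraction of NH₃ in the effusate = (n_NH₃/√M_NH₃) / (n_NH₃/√M_NH₃ + n_Ne/√M_Ne)
= (3.65/√17.03) / (3.65/√17.03 + 1.46/√20.18) = 0.8845/(0.8845 + 0.3250) = 0.7313.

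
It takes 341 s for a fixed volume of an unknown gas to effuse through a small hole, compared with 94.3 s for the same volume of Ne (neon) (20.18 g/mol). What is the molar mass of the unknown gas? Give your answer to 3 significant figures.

Using Graham's law: t_X/t_Ne = √(M_X/M_Ne).
341/94.3 = 3.616 = √(M_X/20.18)
M_X = 20.18 × 3.616² = 20.18 × 13.08 = 264 g/mol

264 g/mol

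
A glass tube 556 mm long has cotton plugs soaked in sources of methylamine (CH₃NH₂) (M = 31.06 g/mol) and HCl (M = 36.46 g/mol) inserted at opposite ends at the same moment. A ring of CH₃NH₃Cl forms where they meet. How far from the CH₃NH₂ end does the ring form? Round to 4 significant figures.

Graham's law gives d_CH₃NH₂/d_HCl = rate_CH₃NH₂/rate_HCl = √(M_HCl/M_CH₃NH₂) = √(36.46/31.06) = 1.083.
With d_CH₃NH₂ + d_HCl = 556 mm, d_HCl = 556/(1 + 1.083) = 266.9 mm.
d_CH₃NH₂ = 556 − 266.9 = 289.1 mm.

289.1 mm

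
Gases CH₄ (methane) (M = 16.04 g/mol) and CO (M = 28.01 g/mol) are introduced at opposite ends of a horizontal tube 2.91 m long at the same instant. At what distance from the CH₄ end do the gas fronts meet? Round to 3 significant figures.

Graham's law gives d_CH₄/d_CO = rate_CH₄/rate_CO = √(M_CO/M_CH₄) = √(28.01/16.04) = 1.321.
With d_CH₄ + d_CO = 2.91 m, d_CO = 2.91/(1 + 1.321) = 1.254 m.
d_CH₄ = 2.91 − 1.254 = 1.66 m.

1.66 m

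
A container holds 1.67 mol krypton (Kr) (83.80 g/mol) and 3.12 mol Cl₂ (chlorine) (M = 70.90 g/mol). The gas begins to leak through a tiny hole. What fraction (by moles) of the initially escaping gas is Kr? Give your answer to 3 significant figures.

Effusion rate of each component ∝ n_i/√M_i (partial pressure × 1/√M).
x_Kr(eff) = (n_Kr/√M_Kr) / (n_Kr/√M_Kr + n_Cl₂/√M_Cl₂)
= (1.67/√83.80) / (1.67/√83.80 + 3.12/√70.90) = 0.1824/(0.1824 + 0.3705) = 0.330.

0.330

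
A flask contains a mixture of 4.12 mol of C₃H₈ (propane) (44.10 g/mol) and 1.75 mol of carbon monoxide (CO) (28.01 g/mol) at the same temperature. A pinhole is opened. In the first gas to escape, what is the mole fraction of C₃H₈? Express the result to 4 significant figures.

Each component's effusion rate ∝ (its partial pressure)·(1/√M) ∝ n_i/√M_i.
x_C₃H₈(eff) = (n_C₃H₈/√M_C₃H₈) / (n_C₃H₈/√M_C₃H₈ + n_CO/√M_CO)
= (4.12/√44.10) / (4.12/√44.10 + 1.75/√28.01) = 0.6204/(0.6204 + 0.3307) = 0.6523.

0.6523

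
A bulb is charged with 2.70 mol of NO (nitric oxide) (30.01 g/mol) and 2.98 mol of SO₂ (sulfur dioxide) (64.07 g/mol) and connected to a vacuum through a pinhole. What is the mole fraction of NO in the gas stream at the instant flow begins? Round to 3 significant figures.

0.570

Effusion rate of each component ∝ n_i/√M_i (partial pressure × 1/√M).
x_NO(eff) = (n_NO/√M_NO) / (n_NO/√M_NO + n_SO₂/√M_SO₂)
= (2.70/√30.01) / (2.70/√30.01 + 2.98/√64.07) = 0.4929/(0.4929 + 0.3723) = 0.570.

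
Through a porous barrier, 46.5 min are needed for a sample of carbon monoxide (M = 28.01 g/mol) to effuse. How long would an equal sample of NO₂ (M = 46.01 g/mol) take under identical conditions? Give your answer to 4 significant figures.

59.60 min

From Graham's law, t_NO₂/t_CO = √(M_NO₂/M_CO) = √(46.01/28.01) = √1.643 = 1.282.
So the time for NO₂ is 46.5 × 1.282 = 59.60 min.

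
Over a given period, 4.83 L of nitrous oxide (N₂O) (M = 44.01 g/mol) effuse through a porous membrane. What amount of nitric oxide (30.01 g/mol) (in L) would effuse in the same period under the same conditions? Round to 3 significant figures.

5.85 L

By Graham's law, rate_NO/rate_N₂O = √(M_N₂O/M_NO) = √(44.01/30.01) = √1.467 = 1.211.
So the volume for NO is 4.83 × 1.211 = 5.85 L.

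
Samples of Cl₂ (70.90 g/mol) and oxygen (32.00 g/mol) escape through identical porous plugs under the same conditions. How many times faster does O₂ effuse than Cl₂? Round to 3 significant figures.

Graham's law gives rate_O₂/rate_Cl₂ = √(M_Cl₂/M_O₂) = √(70.90/32.00) = √2.216 = 1.49.

1.49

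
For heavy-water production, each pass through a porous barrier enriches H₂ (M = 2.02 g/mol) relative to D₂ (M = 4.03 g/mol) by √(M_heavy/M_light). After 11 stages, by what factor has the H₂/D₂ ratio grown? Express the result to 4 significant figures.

44.64

Each stage multiplies the ratio by α = √(4.03/2.02), so after 11 stages the overall factor is α^11 = (4.03/2.02)^(11/2).
= 1.99505^(11/2) = 44.64.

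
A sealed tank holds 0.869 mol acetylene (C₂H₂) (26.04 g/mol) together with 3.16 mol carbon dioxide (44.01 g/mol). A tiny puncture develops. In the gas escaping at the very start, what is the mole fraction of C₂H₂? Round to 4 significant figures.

The effusion rate of species i is ∝ p_i/√M_i ∝ n_i/√M_i.
So x_C₂H₂ in the escaping gas = (n_C₂H₂/√M_C₂H₂) / Σ(n_i/√M_i)
= (0.869/√26.04) / (0.869/√26.04 + 3.16/√44.01) = 0.1703/(0.1703 + 0.4763) = 0.2634.

0.2634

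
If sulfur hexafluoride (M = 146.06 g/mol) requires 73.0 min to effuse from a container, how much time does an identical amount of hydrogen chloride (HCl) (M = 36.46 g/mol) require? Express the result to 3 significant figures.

By Graham's law, t_HCl/t_SF₆ = √(M_HCl/M_SF₆) = √(36.46/146.06) = √0.2496 = 0.4996.
So the time for HCl is 73.0 × 0.4996 = 36.5 min.

36.5 min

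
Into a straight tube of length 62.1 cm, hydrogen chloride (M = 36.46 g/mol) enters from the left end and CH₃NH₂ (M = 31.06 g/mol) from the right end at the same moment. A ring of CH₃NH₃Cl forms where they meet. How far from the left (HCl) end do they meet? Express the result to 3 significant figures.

29.8 cm

Distances travelled in equal time are proportional to diffusion rates, so d_HCl/d_CH₃NH₂ = √(M_CH₃NH₂/M_HCl) = √(31.06/36.46) = 0.9230.
With d_HCl + d_CH₃NH₂ = 62.1 cm, d_CH₃NH₂ = 62.1/(1 + 0.9230) = 32.29 cm.
d_HCl = 62.1 − 32.29 = 29.8 cm.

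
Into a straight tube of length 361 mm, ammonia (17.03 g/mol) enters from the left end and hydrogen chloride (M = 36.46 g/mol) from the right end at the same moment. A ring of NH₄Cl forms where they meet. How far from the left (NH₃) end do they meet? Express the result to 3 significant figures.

Distances travelled in equal time are proportional to diffusion rates, so d_NH₃/d_HCl = √(M_HCl/M_NH₃) = √(36.46/17.03) = 1.463.
With d_NH₃ + d_HCl = 361 mm, d_HCl = 361/(1 + 1.463) = 146.6 mm.
d_NH₃ = 361 − 146.6 = 214 mm.

214 mm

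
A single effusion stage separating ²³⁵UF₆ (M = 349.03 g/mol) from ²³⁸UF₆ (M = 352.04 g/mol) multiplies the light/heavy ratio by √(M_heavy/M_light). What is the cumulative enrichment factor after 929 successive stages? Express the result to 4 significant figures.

The single-stage factor is √(M_heavy/M_light), so 929 stages give [√(352.04/349.03)]^929 = (352.04/349.03)^(929/2).
= 1.00862^(929/2) = 53.98.

53.98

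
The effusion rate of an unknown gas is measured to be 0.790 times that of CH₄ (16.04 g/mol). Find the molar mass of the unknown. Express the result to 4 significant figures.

25.70 g/mol

By Graham's law, rate_X/rate_CH₄ = √(M_CH₄/M_X).
0.790 = √(16.04/M_X)
M_X = 16.04 / 0.790² = 16.04 / 0.6241 = 25.70 g/mol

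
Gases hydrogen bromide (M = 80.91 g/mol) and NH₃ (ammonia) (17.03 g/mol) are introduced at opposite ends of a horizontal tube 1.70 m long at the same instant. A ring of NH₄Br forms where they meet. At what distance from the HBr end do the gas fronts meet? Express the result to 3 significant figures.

Graham's law gives d_HBr/d_NH₃ = rate_HBr/rate_NH₃ = √(M_NH₃/M_HBr) = √(17.03/80.91) = 0.4588.
With d_HBr + d_NH₃ = 1.70 m, d_NH₃ = 1.70/(1 + 0.4588) = 1.165 m.
d_HBr = 1.70 − 1.165 = 0.535 m.

0.535 m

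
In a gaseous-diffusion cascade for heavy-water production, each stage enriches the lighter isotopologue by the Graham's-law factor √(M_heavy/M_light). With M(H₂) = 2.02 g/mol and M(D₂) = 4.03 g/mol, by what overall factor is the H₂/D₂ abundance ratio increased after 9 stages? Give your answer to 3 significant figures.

After 9 stages the ratio has grown by (√(4.03/2.02))^9 = (4.03/2.02)^(9/2).
= 1.99505^(9/2) = 22.4.

22.4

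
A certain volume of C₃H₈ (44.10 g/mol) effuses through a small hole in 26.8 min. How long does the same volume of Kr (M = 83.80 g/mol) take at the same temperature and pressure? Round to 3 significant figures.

36.9 min

Using Graham's law: t_Kr/t_C₃H₈ = √(M_Kr/M_C₃H₈) = √(83.80/44.10) = √1.900 = 1.378.
So the time for Kr is 26.8 × 1.378 = 36.9 min.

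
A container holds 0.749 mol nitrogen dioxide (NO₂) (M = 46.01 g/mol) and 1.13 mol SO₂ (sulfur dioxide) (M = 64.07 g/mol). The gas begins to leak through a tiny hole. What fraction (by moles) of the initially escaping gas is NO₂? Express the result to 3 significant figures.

The effusion rate of species i is ∝ p_i/√M_i ∝ n_i/√M_i.
x_NO₂(eff) = (n_NO₂/√M_NO₂) / (n_NO₂/√M_NO₂ + n_SO₂/√M_SO₂)
= (0.749/√46.01) / (0.749/√46.01 + 1.13/√64.07) = 0.1104/(0.1104 + 0.1412) = 0.439.

0.439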